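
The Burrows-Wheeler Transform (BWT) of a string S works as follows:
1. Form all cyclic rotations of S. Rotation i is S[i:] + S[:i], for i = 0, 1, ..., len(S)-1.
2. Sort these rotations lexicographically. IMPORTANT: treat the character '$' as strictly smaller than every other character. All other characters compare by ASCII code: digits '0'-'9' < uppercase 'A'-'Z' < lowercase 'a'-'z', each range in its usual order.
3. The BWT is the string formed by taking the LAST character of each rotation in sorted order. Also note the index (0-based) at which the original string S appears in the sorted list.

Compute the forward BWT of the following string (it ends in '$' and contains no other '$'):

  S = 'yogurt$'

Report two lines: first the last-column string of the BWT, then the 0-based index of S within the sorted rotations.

Answer: toyurg$
6

Derivation:
All 7 rotations (rotation i = S[i:]+S[:i]):
  rot[0] = yogurt$
  rot[1] = ogurt$y
  rot[2] = gurt$yo
  rot[3] = urt$yog
  rot[4] = rt$yogu
  rot[5] = t$yogur
  rot[6] = $yogurt
Sorted (with $ < everything):
  sorted[0] = $yogurt  (last char: 't')
  sorted[1] = gurt$yo  (last char: 'o')
  sorted[2] = ogurt$y  (last char: 'y')
  sorted[3] = rt$yogu  (last char: 'u')
  sorted[4] = t$yogur  (last char: 'r')
  sorted[5] = urt$yog  (last char: 'g')
  sorted[6] = yogurt$  (last char: '$')
Last column: toyurg$
Original string S is at sorted index 6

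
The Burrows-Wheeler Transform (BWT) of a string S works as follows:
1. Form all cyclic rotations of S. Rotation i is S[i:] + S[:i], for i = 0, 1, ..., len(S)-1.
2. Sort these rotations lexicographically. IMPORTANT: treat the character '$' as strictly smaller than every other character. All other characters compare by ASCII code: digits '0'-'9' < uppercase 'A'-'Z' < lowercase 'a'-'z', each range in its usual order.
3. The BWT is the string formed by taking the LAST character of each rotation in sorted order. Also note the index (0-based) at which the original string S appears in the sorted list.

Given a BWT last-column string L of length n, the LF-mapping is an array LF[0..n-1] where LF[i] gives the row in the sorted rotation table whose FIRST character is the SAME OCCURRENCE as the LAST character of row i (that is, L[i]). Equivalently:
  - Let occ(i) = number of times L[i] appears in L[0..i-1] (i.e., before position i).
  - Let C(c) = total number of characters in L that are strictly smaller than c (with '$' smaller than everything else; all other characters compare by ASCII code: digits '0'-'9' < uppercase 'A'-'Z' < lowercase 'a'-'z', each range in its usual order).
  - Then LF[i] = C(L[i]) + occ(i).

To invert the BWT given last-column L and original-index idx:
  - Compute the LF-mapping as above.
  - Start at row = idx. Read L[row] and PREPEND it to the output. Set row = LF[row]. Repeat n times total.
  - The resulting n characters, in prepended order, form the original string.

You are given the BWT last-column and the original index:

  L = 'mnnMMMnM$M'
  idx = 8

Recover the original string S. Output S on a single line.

Answer: nMMnMMMnm$

Derivation:
LF mapping: 6 7 8 1 2 3 9 4 0 5
Walk LF starting at row 8, prepending L[row]:
  step 1: row=8, L[8]='$', prepend. Next row=LF[8]=0
  step 2: row=0, L[0]='m', prepend. Next row=LF[0]=6
  step 3: row=6, L[6]='n', prepend. Next row=LF[6]=9
  step 4: row=9, L[9]='M', prepend. Next row=LF[9]=5
  step 5: row=5, L[5]='M', prepend. Next row=LF[5]=3
  step 6: row=3, L[3]='M', prepend. Next row=LF[3]=1
  step 7: row=1, L[1]='n', prepend. Next row=LF[1]=7
  step 8: row=7, L[7]='M', prepend. Next row=LF[7]=4
  step 9: row=4, L[4]='M', prepend. Next row=LF[4]=2
  step 10: row=2, L[2]='n', prepend. Next row=LF[2]=8
Reversed output: nMMnMMMnm$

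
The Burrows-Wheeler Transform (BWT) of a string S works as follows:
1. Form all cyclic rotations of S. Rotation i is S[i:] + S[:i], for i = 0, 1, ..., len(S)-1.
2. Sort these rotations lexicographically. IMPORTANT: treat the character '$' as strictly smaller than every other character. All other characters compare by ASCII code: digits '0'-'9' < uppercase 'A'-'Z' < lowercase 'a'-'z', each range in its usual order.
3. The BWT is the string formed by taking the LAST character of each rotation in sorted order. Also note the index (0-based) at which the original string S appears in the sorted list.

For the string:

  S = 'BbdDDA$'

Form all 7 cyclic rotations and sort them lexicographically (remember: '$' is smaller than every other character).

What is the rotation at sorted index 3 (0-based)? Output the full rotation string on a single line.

All 7 rotations (rotation i = S[i:]+S[:i]):
  rot[0] = BbdDDA$
  rot[1] = bdDDA$B
  rot[2] = dDDA$Bb
  rot[3] = DDA$Bbd
  rot[4] = DA$BbdD
  rot[5] = A$BbdDD
  rot[6] = $BbdDDA
Sorted (with $ < everything):
  sorted[0] = $BbdDDA
  sorted[1] = A$BbdDD
  sorted[2] = BbdDDA$
  sorted[3] = DA$BbdD
  sorted[4] = DDA$Bbd
  sorted[5] = bdDDA$B
  sorted[6] = dDDA$Bb
sorted[3] = DA$BbdD

Answer: DA$BbdD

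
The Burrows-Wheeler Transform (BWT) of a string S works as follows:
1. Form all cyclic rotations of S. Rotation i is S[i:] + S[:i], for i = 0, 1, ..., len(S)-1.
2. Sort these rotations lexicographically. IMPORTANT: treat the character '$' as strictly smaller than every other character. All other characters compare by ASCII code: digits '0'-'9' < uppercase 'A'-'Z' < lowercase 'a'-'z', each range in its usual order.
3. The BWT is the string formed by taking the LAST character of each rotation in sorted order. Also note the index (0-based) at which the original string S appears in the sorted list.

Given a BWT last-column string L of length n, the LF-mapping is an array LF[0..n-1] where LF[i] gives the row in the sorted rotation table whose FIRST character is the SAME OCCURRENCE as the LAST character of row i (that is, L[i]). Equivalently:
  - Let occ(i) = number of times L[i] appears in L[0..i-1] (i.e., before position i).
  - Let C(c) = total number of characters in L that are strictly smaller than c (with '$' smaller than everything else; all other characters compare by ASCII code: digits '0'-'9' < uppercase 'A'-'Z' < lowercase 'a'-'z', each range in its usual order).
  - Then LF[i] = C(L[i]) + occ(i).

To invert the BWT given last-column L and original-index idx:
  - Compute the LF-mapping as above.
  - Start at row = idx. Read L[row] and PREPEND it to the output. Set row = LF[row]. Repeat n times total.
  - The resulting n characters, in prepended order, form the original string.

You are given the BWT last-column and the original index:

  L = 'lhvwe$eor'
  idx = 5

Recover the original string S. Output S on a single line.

LF mapping: 4 3 7 8 1 0 2 5 6
Walk LF starting at row 5, prepending L[row]:
  step 1: row=5, L[5]='$', prepend. Next row=LF[5]=0
  step 2: row=0, L[0]='l', prepend. Next row=LF[0]=4
  step 3: row=4, L[4]='e', prepend. Next row=LF[4]=1
  step 4: row=1, L[1]='h', prepend. Next row=LF[1]=3
  step 5: row=3, L[3]='w', prepend. Next row=LF[3]=8
  step 6: row=8, L[8]='r', prepend. Next row=LF[8]=6
  step 7: row=6, L[6]='e', prepend. Next row=LF[6]=2
  step 8: row=2, L[2]='v', prepend. Next row=LF[2]=7
  step 9: row=7, L[7]='o', prepend. Next row=LF[7]=5
Reversed output: overwhel$

Answer: overwhel$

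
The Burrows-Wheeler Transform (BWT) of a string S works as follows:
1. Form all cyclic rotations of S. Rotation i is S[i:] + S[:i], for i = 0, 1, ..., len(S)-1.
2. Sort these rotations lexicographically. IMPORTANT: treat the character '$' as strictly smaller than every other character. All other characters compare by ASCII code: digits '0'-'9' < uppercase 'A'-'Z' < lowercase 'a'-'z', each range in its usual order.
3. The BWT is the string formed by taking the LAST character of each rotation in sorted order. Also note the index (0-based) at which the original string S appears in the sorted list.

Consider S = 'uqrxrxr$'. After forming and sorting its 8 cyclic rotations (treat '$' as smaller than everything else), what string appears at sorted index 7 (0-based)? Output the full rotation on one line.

Answer: xrxr$uqr

Derivation:
All 8 rotations (rotation i = S[i:]+S[:i]):
  rot[0] = uqrxrxr$
  rot[1] = qrxrxr$u
  rot[2] = rxrxr$uq
  rot[3] = xrxr$uqr
  rot[4] = rxr$uqrx
  rot[5] = xr$uqrxr
  rot[6] = r$uqrxrx
  rot[7] = $uqrxrxr
Sorted (with $ < everything):
  sorted[0] = $uqrxrxr
  sorted[1] = qrxrxr$u
  sorted[2] = r$uqrxrx
  sorted[3] = rxr$uqrx
  sorted[4] = rxrxr$uq
  sorted[5] = uqrxrxr$
  sorted[6] = xr$uqrxr
  sorted[7] = xrxr$uqr
sorted[7] = xrxr$uqr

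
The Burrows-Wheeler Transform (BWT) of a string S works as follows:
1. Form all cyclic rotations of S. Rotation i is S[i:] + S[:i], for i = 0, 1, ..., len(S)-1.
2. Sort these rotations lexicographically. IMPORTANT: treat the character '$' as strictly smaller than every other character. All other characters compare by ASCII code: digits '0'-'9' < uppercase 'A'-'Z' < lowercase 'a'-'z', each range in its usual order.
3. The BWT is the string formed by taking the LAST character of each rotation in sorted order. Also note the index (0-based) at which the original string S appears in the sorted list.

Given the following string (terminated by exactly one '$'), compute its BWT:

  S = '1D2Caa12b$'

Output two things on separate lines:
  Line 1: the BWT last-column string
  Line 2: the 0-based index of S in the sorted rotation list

Answer: ba$D121aC2
2

Derivation:
All 10 rotations (rotation i = S[i:]+S[:i]):
  rot[0] = 1D2Caa12b$
  rot[1] = D2Caa12b$1
  rot[2] = 2Caa12b$1D
  rot[3] = Caa12b$1D2
  rot[4] = aa12b$1D2C
  rot[5] = a12b$1D2Ca
  rot[6] = 12b$1D2Caa
  rot[7] = 2b$1D2Caa1
  rot[8] = b$1D2Caa12
  rot[9] = $1D2Caa12b
Sorted (with $ < everything):
  sorted[0] = $1D2Caa12b  (last char: 'b')
  sorted[1] = 12b$1D2Caa  (last char: 'a')
  sorted[2] = 1D2Caa12b$  (last char: '$')
  sorted[3] = 2Caa12b$1D  (last char: 'D')
  sorted[4] = 2b$1D2Caa1  (last char: '1')
  sorted[5] = Caa12b$1D2  (last char: '2')
  sorted[6] = D2Caa12b$1  (last char: '1')
  sorted[7] = a12b$1D2Ca  (last char: 'a')
  sorted[8] = aa12b$1D2C  (last char: 'C')
  sorted[9] = b$1D2Caa12  (last char: '2')
Last column: ba$D121aC2
Original string S is at sorted index 2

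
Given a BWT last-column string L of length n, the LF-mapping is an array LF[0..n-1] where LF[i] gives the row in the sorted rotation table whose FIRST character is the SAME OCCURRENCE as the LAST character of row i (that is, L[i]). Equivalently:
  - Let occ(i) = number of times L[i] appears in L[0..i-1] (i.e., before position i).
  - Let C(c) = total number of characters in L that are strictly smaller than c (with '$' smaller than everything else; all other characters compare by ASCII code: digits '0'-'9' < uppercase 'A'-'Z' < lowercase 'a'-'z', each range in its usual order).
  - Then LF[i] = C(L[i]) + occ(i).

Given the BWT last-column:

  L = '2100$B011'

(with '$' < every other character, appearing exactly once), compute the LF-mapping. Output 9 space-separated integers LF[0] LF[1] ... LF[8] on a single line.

Answer: 7 4 1 2 0 8 3 5 6

Derivation:
Char counts: '$':1, '0':3, '1':3, '2':1, 'B':1
C (first-col start): C('$')=0, C('0')=1, C('1')=4, C('2')=7, C('B')=8
L[0]='2': occ=0, LF[0]=C('2')+0=7+0=7
L[1]='1': occ=0, LF[1]=C('1')+0=4+0=4
L[2]='0': occ=0, LF[2]=C('0')+0=1+0=1
L[3]='0': occ=1, LF[3]=C('0')+1=1+1=2
L[4]='$': occ=0, LF[4]=C('$')+0=0+0=0
L[5]='B': occ=0, LF[5]=C('B')+0=8+0=8
L[6]='0': occ=2, LF[6]=C('0')+2=1+2=3
L[7]='1': occ=1, LF[7]=C('1')+1=4+1=5
L[8]='1': occ=2, LF[8]=C('1')+2=4+2=6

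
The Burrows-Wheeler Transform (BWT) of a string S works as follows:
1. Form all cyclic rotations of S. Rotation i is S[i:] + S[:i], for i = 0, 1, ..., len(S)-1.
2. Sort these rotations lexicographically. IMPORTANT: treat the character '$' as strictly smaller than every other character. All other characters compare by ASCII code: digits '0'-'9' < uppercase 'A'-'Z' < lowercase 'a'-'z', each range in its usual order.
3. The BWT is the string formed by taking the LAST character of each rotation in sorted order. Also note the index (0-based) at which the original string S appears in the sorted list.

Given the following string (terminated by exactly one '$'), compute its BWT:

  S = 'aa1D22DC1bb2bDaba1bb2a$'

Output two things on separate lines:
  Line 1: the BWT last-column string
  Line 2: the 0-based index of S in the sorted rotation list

All 23 rotations (rotation i = S[i:]+S[:i]):
  rot[0] = aa1D22DC1bb2bDaba1bb2a$
  rot[1] = a1D22DC1bb2bDaba1bb2a$a
  rot[2] = 1D22DC1bb2bDaba1bb2a$aa
  rot[3] = D22DC1bb2bDaba1bb2a$aa1
  rot[4] = 22DC1bb2bDaba1bb2a$aa1D
  rot[5] = 2DC1bb2bDaba1bb2a$aa1D2
  rot[6] = DC1bb2bDaba1bb2a$aa1D22
  rot[7] = C1bb2bDaba1bb2a$aa1D22D
  rot[8] = 1bb2bDaba1bb2a$aa1D22DC
  rot[9] = bb2bDaba1bb2a$aa1D22DC1
  rot[10] = b2bDaba1bb2a$aa1D22DC1b
  rot[11] = 2bDaba1bb2a$aa1D22DC1bb
  rot[12] = bDaba1bb2a$aa1D22DC1bb2
  rot[13] = Daba1bb2a$aa1D22DC1bb2b
  rot[14] = aba1bb2a$aa1D22DC1bb2bD
  rot[15] = ba1bb2a$aa1D22DC1bb2bDa
  rot[16] = a1bb2a$aa1D22DC1bb2bDab
  rot[17] = 1bb2a$aa1D22DC1bb2bDaba
  rot[18] = bb2a$aa1D22DC1bb2bDaba1
  rot[19] = b2a$aa1D22DC1bb2bDaba1b
  rot[20] = 2a$aa1D22DC1bb2bDaba1bb
  rot[21] = a$aa1D22DC1bb2bDaba1bb2
  rot[22] = $aa1D22DC1bb2bDaba1bb2a
Sorted (with $ < everything):
  sorted[0] = $aa1D22DC1bb2bDaba1bb2a  (last char: 'a')
  sorted[1] = 1D22DC1bb2bDaba1bb2a$aa  (last char: 'a')
  sorted[2] = 1bb2a$aa1D22DC1bb2bDaba  (last char: 'a')
  sorted[3] = 1bb2bDaba1bb2a$aa1D22DC  (last char: 'C')
  sorted[4] = 22DC1bb2bDaba1bb2a$aa1D  (last char: 'D')
  sorted[5] = 2DC1bb2bDaba1bb2a$aa1D2  (last char: '2')
  sorted[6] = 2a$aa1D22DC1bb2bDaba1bb  (last char: 'b')
  sorted[7] = 2bDaba1bb2a$aa1D22DC1bb  (last char: 'b')
  sorted[8] = C1bb2bDaba1bb2a$aa1D22D  (last char: 'D')
  sorted[9] = D22DC1bb2bDaba1bb2a$aa1  (last char: '1')
  sorted[10] = DC1bb2bDaba1bb2a$aa1D22  (last char: '2')
  sorted[11] = Daba1bb2a$aa1D22DC1bb2b  (last char: 'b')
  sorted[12] = a$aa1D22DC1bb2bDaba1bb2  (last char: '2')
  sorted[13] = a1D22DC1bb2bDaba1bb2a$a  (last char: 'a')
  sorted[14] = a1bb2a$aa1D22DC1bb2bDab  (last char: 'b')
  sorted[15] = aa1D22DC1bb2bDaba1bb2a$  (last char: '$')
  sorted[16] = aba1bb2a$aa1D22DC1bb2bD  (last char: 'D')
  sorted[17] = b2a$aa1D22DC1bb2bDaba1b  (last char: 'b')
  sorted[18] = b2bDaba1bb2a$aa1D22DC1b  (last char: 'b')
  sorted[19] = bDaba1bb2a$aa1D22DC1bb2  (last char: '2')
  sorted[20] = ba1bb2a$aa1D22DC1bb2bDa  (last char: 'a')
  sorted[21] = bb2a$aa1D22DC1bb2bDaba1  (last char: '1')
  sorted[22] = bb2bDaba1bb2a$aa1D22DC1  (last char: '1')
Last column: aaaCD2bbD12b2ab$Dbb2a11
Original string S is at sorted index 15

Answer: aaaCD2bbD12b2ab$Dbb2a11
15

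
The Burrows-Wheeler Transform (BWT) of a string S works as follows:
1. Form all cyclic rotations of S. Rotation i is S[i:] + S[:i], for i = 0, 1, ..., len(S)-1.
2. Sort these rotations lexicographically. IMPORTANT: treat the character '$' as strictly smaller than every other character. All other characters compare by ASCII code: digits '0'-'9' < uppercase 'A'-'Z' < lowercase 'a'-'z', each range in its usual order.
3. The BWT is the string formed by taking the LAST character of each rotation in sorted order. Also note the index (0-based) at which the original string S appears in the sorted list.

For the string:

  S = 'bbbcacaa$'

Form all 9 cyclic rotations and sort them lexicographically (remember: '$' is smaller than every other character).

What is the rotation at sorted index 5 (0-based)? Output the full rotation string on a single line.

Answer: bbcacaa$b

Derivation:
All 9 rotations (rotation i = S[i:]+S[:i]):
  rot[0] = bbbcacaa$
  rot[1] = bbcacaa$b
  rot[2] = bcacaa$bb
  rot[3] = cacaa$bbb
  rot[4] = acaa$bbbc
  rot[5] = caa$bbbca
  rot[6] = aa$bbbcac
  rot[7] = a$bbbcaca
  rot[8] = $bbbcacaa
Sorted (with $ < everything):
  sorted[0] = $bbbcacaa
  sorted[1] = a$bbbcaca
  sorted[2] = aa$bbbcac
  sorted[3] = acaa$bbbc
  sorted[4] = bbbcacaa$
  sorted[5] = bbcacaa$b
  sorted[6] = bcacaa$bb
  sorted[7] = caa$bbbca
  sorted[8] = cacaa$bbb
sorted[5] = bbcacaa$b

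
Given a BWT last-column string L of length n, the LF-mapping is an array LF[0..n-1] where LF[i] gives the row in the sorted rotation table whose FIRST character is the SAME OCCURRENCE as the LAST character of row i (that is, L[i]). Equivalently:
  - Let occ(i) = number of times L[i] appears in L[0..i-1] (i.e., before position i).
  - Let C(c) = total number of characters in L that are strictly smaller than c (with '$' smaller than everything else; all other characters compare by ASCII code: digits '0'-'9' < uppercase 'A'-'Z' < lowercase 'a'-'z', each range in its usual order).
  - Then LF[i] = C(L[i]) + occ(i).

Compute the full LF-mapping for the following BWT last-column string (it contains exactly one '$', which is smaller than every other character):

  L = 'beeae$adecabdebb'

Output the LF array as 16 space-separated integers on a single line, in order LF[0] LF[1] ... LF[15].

Char counts: '$':1, 'a':3, 'b':4, 'c':1, 'd':2, 'e':5
C (first-col start): C('$')=0, C('a')=1, C('b')=4, C('c')=8, C('d')=9, C('e')=11
L[0]='b': occ=0, LF[0]=C('b')+0=4+0=4
L[1]='e': occ=0, LF[1]=C('e')+0=11+0=11
L[2]='e': occ=1, LF[2]=C('e')+1=11+1=12
L[3]='a': occ=0, LF[3]=C('a')+0=1+0=1
L[4]='e': occ=2, LF[4]=C('e')+2=11+2=13
L[5]='$': occ=0, LF[5]=C('$')+0=0+0=0
L[6]='a': occ=1, LF[6]=C('a')+1=1+1=2
L[7]='d': occ=0, LF[7]=C('d')+0=9+0=9
L[8]='e': occ=3, LF[8]=C('e')+3=11+3=14
L[9]='c': occ=0, LF[9]=C('c')+0=8+0=8
L[10]='a': occ=2, LF[10]=C('a')+2=1+2=3
L[11]='b': occ=1, LF[11]=C('b')+1=4+1=5
L[12]='d': occ=1, LF[12]=C('d')+1=9+1=10
L[13]='e': occ=4, LF[13]=C('e')+4=11+4=15
L[14]='b': occ=2, LF[14]=C('b')+2=4+2=6
L[15]='b': occ=3, LF[15]=C('b')+3=4+3=7

Answer: 4 11 12 1 13 0 2 9 14 8 3 5 10 15 6 7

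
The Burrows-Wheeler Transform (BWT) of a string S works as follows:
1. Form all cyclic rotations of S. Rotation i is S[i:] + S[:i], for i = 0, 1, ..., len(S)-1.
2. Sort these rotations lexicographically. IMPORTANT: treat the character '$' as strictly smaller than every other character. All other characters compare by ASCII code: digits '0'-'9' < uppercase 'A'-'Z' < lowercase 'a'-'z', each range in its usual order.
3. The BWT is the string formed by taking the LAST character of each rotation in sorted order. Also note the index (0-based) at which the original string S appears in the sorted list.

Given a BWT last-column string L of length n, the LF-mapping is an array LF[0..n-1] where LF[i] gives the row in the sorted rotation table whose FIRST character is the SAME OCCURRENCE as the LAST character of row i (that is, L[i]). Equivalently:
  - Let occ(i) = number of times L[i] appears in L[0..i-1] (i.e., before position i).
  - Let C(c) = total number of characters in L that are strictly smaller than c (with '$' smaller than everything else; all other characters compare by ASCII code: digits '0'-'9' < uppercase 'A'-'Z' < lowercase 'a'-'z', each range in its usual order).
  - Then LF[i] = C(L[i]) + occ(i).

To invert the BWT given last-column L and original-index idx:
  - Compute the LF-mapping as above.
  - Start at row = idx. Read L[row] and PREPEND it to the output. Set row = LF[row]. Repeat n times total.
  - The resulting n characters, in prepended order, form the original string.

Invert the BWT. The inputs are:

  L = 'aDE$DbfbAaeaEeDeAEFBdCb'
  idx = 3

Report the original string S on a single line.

Answer: BeEbfDCebDAEAbDaFdeaEa$

Derivation:
LF mapping: 12 5 8 0 6 15 22 16 1 13 19 14 9 20 7 21 2 10 11 3 18 4 17
Walk LF starting at row 3, prepending L[row]:
  step 1: row=3, L[3]='$', prepend. Next row=LF[3]=0
  step 2: row=0, L[0]='a', prepend. Next row=LF[0]=12
  step 3: row=12, L[12]='E', prepend. Next row=LF[12]=9
  step 4: row=9, L[9]='a', prepend. Next row=LF[9]=13
  step 5: row=13, L[13]='e', prepend. Next row=LF[13]=20
  step 6: row=20, L[20]='d', prepend. Next row=LF[20]=18
  step 7: row=18, L[18]='F', prepend. Next row=LF[18]=11
  step 8: row=11, L[11]='a', prepend. Next row=LF[11]=14
  step 9: row=14, L[14]='D', prepend. Next row=LF[14]=7
  step 10: row=7, L[7]='b', prepend. Next row=LF[7]=16
  step 11: row=16, L[16]='A', prepend. Next row=LF[16]=2
  step 12: row=2, L[2]='E', prepend. Next row=LF[2]=8
  step 13: row=8, L[8]='A', prepend. Next row=LF[8]=1
  step 14: row=1, L[1]='D', prepend. Next row=LF[1]=5
  step 15: row=5, L[5]='b', prepend. Next row=LF[5]=15
  step 16: row=15, L[15]='e', prepend. Next row=LF[15]=21
  step 17: row=21, L[21]='C', prepend. Next row=LF[21]=4
  step 18: row=4, L[4]='D', prepend. Next row=LF[4]=6
  step 19: row=6, L[6]='f', prepend. Next row=LF[6]=22
  step 20: row=22, L[22]='b', prepend. Next row=LF[22]=17
  step 21: row=17, L[17]='E', prepend. Next row=LF[17]=10
  step 22: row=10, L[10]='e', prepend. Next row=LF[10]=19
  step 23: row=19, L[19]='B', prepend. Next row=LF[19]=3
Reversed output: BeEbfDCebDAEAbDaFdeaEa$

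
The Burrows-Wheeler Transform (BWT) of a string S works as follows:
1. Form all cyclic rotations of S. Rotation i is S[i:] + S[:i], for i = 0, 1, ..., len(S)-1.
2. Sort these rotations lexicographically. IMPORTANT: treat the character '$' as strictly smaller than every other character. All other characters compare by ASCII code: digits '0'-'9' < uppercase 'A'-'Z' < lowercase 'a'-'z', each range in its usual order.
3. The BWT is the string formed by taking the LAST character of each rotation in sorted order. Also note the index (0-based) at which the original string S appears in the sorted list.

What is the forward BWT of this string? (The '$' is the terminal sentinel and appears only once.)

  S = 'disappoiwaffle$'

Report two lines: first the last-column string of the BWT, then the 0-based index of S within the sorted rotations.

Answer: ews$lafdofppaii
3

Derivation:
All 15 rotations (rotation i = S[i:]+S[:i]):
  rot[0] = disappoiwaffle$
  rot[1] = isappoiwaffle$d
  rot[2] = sappoiwaffle$di
  rot[3] = appoiwaffle$dis
  rot[4] = ppoiwaffle$disa
  rot[5] = poiwaffle$disap
  rot[6] = oiwaffle$disapp
  rot[7] = iwaffle$disappo
  rot[8] = waffle$disappoi
  rot[9] = affle$disappoiw
  rot[10] = ffle$disappoiwa
  rot[11] = fle$disappoiwaf
  rot[12] = le$disappoiwaff
  rot[13] = e$disappoiwaffl
  rot[14] = $disappoiwaffle
Sorted (with $ < everything):
  sorted[0] = $disappoiwaffle  (last char: 'e')
  sorted[1] = affle$disappoiw  (last char: 'w')
  sorted[2] = appoiwaffle$dis  (last char: 's')
  sorted[3] = disappoiwaffle$  (last char: '$')
  sorted[4] = e$disappoiwaffl  (last char: 'l')
  sorted[5] = ffle$disappoiwa  (last char: 'a')
  sorted[6] = fle$disappoiwaf  (last char: 'f')
  sorted[7] = isappoiwaffle$d  (last char: 'd')
  sorted[8] = iwaffle$disappo  (last char: 'o')
  sorted[9] = le$disappoiwaff  (last char: 'f')
  sorted[10] = oiwaffle$disapp  (last char: 'p')
  sorted[11] = poiwaffle$disap  (last char: 'p')
  sorted[12] = ppoiwaffle$disa  (last char: 'a')
  sorted[13] = sappoiwaffle$di  (last char: 'i')
  sorted[14] = waffle$disappoi  (last char: 'i')
Last column: ews$lafdofppaii
Original string S is at sorted index 3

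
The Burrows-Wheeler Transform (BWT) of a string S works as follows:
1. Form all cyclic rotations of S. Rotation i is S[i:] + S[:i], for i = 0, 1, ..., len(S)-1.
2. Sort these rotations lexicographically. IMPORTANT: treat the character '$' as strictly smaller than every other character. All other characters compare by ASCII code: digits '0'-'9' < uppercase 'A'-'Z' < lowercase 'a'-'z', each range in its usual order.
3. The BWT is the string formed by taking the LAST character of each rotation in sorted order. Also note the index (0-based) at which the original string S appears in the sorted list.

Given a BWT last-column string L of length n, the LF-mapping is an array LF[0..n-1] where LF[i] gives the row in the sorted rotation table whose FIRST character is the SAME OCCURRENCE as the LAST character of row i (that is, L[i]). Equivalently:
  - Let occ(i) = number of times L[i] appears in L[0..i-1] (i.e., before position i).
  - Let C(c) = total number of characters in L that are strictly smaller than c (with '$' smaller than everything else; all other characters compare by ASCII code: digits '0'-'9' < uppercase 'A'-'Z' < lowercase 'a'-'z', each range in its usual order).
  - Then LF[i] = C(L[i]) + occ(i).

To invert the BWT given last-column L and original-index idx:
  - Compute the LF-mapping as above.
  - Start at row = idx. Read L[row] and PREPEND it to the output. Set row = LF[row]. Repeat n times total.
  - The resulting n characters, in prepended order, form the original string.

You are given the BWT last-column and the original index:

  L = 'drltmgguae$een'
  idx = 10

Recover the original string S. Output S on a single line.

Answer: nuggetemerald$

Derivation:
LF mapping: 2 11 8 12 9 6 7 13 1 3 0 4 5 10
Walk LF starting at row 10, prepending L[row]:
  step 1: row=10, L[10]='$', prepend. Next row=LF[10]=0
  step 2: row=0, L[0]='d', prepend. Next row=LF[0]=2
  step 3: row=2, L[2]='l', prepend. Next row=LF[2]=8
  step 4: row=8, L[8]='a', prepend. Next row=LF[8]=1
  step 5: row=1, L[1]='r', prepend. Next row=LF[1]=11
  step 6: row=11, L[11]='e', prepend. Next row=LF[11]=4
  step 7: row=4, L[4]='m', prepend. Next row=LF[4]=9
  step 8: row=9, L[9]='e', prepend. Next row=LF[9]=3
  step 9: row=3, L[3]='t', prepend. Next row=LF[3]=12
  step 10: row=12, L[12]='e', prepend. Next row=LF[12]=5
  step 11: row=5, L[5]='g', prepend. Next row=LF[5]=6
  step 12: row=6, L[6]='g', prepend. Next row=LF[6]=7
  step 13: row=7, L[7]='u', prepend. Next row=LF[7]=13
  step 14: row=13, L[13]='n', prepend. Next row=LF[13]=10
Reversed output: nuggetemerald$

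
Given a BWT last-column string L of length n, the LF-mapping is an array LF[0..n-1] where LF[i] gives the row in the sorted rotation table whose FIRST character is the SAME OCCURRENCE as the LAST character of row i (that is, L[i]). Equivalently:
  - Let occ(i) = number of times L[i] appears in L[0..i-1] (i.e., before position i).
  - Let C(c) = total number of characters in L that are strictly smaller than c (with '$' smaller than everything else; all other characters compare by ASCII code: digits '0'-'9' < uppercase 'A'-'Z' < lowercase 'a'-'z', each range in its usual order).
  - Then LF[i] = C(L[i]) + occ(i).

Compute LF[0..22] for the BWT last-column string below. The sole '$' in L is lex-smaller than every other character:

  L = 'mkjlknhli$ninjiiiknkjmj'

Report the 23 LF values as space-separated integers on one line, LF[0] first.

Char counts: '$':1, 'h':1, 'i':5, 'j':4, 'k':4, 'l':2, 'm':2, 'n':4
C (first-col start): C('$')=0, C('h')=1, C('i')=2, C('j')=7, C('k')=11, C('l')=15, C('m')=17, C('n')=19
L[0]='m': occ=0, LF[0]=C('m')+0=17+0=17
L[1]='k': occ=0, LF[1]=C('k')+0=11+0=11
L[2]='j': occ=0, LF[2]=C('j')+0=7+0=7
L[3]='l': occ=0, LF[3]=C('l')+0=15+0=15
L[4]='k': occ=1, LF[4]=C('k')+1=11+1=12
L[5]='n': occ=0, LF[5]=C('n')+0=19+0=19
L[6]='h': occ=0, LF[6]=C('h')+0=1+0=1
L[7]='l': occ=1, LF[7]=C('l')+1=15+1=16
L[8]='i': occ=0, LF[8]=C('i')+0=2+0=2
L[9]='$': occ=0, LF[9]=C('$')+0=0+0=0
L[10]='n': occ=1, LF[10]=C('n')+1=19+1=20
L[11]='i': occ=1, LF[11]=C('i')+1=2+1=3
L[12]='n': occ=2, LF[12]=C('n')+2=19+2=21
L[13]='j': occ=1, LF[13]=C('j')+1=7+1=8
L[14]='i': occ=2, LF[14]=C('i')+2=2+2=4
L[15]='i': occ=3, LF[15]=C('i')+3=2+3=5
L[16]='i': occ=4, LF[16]=C('i')+4=2+4=6
L[17]='k': occ=2, LF[17]=C('k')+2=11+2=13
L[18]='n': occ=3, LF[18]=C('n')+3=19+3=22
L[19]='k': occ=3, LF[19]=C('k')+3=11+3=14
L[20]='j': occ=2, LF[20]=C('j')+2=7+2=9
L[21]='m': occ=1, LF[21]=C('m')+1=17+1=18
L[22]='j': occ=3, LF[22]=C('j')+3=7+3=10

Answer: 17 11 7 15 12 19 1 16 2 0 20 3 21 8 4 5 6 13 22 14 9 18 10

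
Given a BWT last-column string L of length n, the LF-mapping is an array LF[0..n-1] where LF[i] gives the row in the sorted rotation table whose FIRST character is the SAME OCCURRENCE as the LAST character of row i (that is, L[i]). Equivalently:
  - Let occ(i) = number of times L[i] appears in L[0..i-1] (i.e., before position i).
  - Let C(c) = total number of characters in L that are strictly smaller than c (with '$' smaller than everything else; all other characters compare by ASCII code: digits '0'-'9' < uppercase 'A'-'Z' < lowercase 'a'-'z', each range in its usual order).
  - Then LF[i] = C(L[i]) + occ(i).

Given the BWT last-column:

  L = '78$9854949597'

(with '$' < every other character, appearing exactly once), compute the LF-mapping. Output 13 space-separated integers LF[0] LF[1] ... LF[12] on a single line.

Char counts: '$':1, '4':2, '5':2, '7':2, '8':2, '9':4
C (first-col start): C('$')=0, C('4')=1, C('5')=3, C('7')=5, C('8')=7, C('9')=9
L[0]='7': occ=0, LF[0]=C('7')+0=5+0=5
L[1]='8': occ=0, LF[1]=C('8')+0=7+0=7
L[2]='$': occ=0, LF[2]=C('$')+0=0+0=0
L[3]='9': occ=0, LF[3]=C('9')+0=9+0=9
L[4]='8': occ=1, LF[4]=C('8')+1=7+1=8
L[5]='5': occ=0, LF[5]=C('5')+0=3+0=3
L[6]='4': occ=0, LF[6]=C('4')+0=1+0=1
L[7]='9': occ=1, LF[7]=C('9')+1=9+1=10
L[8]='4': occ=1, LF[8]=C('4')+1=1+1=2
L[9]='9': occ=2, LF[9]=C('9')+2=9+2=11
L[10]='5': occ=1, LF[10]=C('5')+1=3+1=4
L[11]='9': occ=3, LF[11]=C('9')+3=9+3=12
L[12]='7': occ=1, LF[12]=C('7')+1=5+1=6

Answer: 5 7 0 9 8 3 1 10 2 11 4 12 6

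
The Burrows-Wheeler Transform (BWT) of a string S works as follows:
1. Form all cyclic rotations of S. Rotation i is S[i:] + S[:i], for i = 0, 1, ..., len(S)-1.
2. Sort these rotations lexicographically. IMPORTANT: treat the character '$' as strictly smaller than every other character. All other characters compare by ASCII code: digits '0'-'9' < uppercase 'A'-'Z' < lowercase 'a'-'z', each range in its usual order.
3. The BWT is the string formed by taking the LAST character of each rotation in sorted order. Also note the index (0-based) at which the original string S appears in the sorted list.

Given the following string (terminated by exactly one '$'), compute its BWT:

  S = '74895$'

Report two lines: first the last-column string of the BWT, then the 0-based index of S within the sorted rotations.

Answer: 579$48
3

Derivation:
All 6 rotations (rotation i = S[i:]+S[:i]):
  rot[0] = 74895$
  rot[1] = 4895$7
  rot[2] = 895$74
  rot[3] = 95$748
  rot[4] = 5$7489
  rot[5] = $74895
Sorted (with $ < everything):
  sorted[0] = $74895  (last char: '5')
  sorted[1] = 4895$7  (last char: '7')
  sorted[2] = 5$7489  (last char: '9')
  sorted[3] = 74895$  (last char: '$')
  sorted[4] = 895$74  (last char: '4')
  sorted[5] = 95$748  (last char: '8')
Last column: 579$48
Original string S is at sorted index 3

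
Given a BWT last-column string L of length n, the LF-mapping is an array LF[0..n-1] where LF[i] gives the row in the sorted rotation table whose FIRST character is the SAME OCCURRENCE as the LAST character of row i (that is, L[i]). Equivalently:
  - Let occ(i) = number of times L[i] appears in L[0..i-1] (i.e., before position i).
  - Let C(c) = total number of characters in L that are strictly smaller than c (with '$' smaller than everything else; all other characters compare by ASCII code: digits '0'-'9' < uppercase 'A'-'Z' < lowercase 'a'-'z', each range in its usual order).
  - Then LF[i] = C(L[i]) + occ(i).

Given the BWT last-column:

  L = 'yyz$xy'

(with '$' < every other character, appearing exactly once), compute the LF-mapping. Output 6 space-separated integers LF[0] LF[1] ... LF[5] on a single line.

Answer: 2 3 5 0 1 4

Derivation:
Char counts: '$':1, 'x':1, 'y':3, 'z':1
C (first-col start): C('$')=0, C('x')=1, C('y')=2, C('z')=5
L[0]='y': occ=0, LF[0]=C('y')+0=2+0=2
L[1]='y': occ=1, LF[1]=C('y')+1=2+1=3
L[2]='z': occ=0, LF[2]=C('z')+0=5+0=5
L[3]='$': occ=0, LF[3]=C('$')+0=0+0=0
L[4]='x': occ=0, LF[4]=C('x')+0=1+0=1
L[5]='y': occ=2, LF[5]=C('y')+2=2+2=4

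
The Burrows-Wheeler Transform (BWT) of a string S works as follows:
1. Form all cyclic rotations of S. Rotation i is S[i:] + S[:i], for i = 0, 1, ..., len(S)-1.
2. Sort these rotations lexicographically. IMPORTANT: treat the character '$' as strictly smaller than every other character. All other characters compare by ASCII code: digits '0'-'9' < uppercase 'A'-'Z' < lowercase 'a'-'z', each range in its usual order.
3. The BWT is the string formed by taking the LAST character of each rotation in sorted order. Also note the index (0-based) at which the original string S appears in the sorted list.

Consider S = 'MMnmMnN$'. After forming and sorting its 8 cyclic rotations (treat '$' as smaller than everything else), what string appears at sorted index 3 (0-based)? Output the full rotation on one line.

Answer: MnmMnN$M

Derivation:
All 8 rotations (rotation i = S[i:]+S[:i]):
  rot[0] = MMnmMnN$
  rot[1] = MnmMnN$M
  rot[2] = nmMnN$MM
  rot[3] = mMnN$MMn
  rot[4] = MnN$MMnm
  rot[5] = nN$MMnmM
  rot[6] = N$MMnmMn
  rot[7] = $MMnmMnN
Sorted (with $ < everything):
  sorted[0] = $MMnmMnN
  sorted[1] = MMnmMnN$
  sorted[2] = MnN$MMnm
  sorted[3] = MnmMnN$M
  sorted[4] = N$MMnmMn
  sorted[5] = mMnN$MMn
  sorted[6] = nN$MMnmM
  sorted[7] = nmMnN$MM
sorted[3] = MnmMnN$M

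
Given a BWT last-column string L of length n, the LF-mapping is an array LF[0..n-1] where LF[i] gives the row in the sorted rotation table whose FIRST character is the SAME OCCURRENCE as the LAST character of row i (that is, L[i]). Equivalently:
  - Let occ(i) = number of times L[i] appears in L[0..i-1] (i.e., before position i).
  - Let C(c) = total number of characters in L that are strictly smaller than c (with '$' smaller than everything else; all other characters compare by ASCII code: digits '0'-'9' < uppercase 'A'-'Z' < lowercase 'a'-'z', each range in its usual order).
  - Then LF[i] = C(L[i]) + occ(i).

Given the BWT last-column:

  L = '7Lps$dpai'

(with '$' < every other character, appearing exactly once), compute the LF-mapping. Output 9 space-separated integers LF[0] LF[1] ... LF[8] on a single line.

Answer: 1 2 6 8 0 4 7 3 5

Derivation:
Char counts: '$':1, '7':1, 'L':1, 'a':1, 'd':1, 'i':1, 'p':2, 's':1
C (first-col start): C('$')=0, C('7')=1, C('L')=2, C('a')=3, C('d')=4, C('i')=5, C('p')=6, C('s')=8
L[0]='7': occ=0, LF[0]=C('7')+0=1+0=1
L[1]='L': occ=0, LF[1]=C('L')+0=2+0=2
L[2]='p': occ=0, LF[2]=C('p')+0=6+0=6
L[3]='s': occ=0, LF[3]=C('s')+0=8+0=8
L[4]='$': occ=0, LF[4]=C('$')+0=0+0=0
L[5]='d': occ=0, LF[5]=C('d')+0=4+0=4
L[6]='p': occ=1, LF[6]=C('p')+1=6+1=7
L[7]='a': occ=0, LF[7]=C('a')+0=3+0=3
L[8]='i': occ=0, LF[8]=C('i')+0=5+0=5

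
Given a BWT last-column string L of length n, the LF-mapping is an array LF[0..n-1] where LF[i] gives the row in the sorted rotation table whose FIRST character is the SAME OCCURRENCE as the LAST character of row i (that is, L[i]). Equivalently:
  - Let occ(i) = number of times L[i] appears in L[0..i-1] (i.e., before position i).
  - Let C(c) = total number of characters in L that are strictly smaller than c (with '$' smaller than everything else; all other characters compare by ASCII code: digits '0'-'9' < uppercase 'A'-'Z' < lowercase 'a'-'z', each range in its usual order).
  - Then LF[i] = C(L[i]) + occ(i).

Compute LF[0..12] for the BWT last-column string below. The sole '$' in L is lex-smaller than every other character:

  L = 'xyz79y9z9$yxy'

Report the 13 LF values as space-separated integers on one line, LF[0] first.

Char counts: '$':1, '7':1, '9':3, 'x':2, 'y':4, 'z':2
C (first-col start): C('$')=0, C('7')=1, C('9')=2, C('x')=5, C('y')=7, C('z')=11
L[0]='x': occ=0, LF[0]=C('x')+0=5+0=5
L[1]='y': occ=0, LF[1]=C('y')+0=7+0=7
L[2]='z': occ=0, LF[2]=C('z')+0=11+0=11
L[3]='7': occ=0, LF[3]=C('7')+0=1+0=1
L[4]='9': occ=0, LF[4]=C('9')+0=2+0=2
L[5]='y': occ=1, LF[5]=C('y')+1=7+1=8
L[6]='9': occ=1, LF[6]=C('9')+1=2+1=3
L[7]='z': occ=1, LF[7]=C('z')+1=11+1=12
L[8]='9': occ=2, LF[8]=C('9')+2=2+2=4
L[9]='$': occ=0, LF[9]=C('$')+0=0+0=0
L[10]='y': occ=2, LF[10]=C('y')+2=7+2=9
L[11]='x': occ=1, LF[11]=C('x')+1=5+1=6
L[12]='y': occ=3, LF[12]=C('y')+3=7+3=10

Answer: 5 7 11 1 2 8 3 12 4 0 9 6 10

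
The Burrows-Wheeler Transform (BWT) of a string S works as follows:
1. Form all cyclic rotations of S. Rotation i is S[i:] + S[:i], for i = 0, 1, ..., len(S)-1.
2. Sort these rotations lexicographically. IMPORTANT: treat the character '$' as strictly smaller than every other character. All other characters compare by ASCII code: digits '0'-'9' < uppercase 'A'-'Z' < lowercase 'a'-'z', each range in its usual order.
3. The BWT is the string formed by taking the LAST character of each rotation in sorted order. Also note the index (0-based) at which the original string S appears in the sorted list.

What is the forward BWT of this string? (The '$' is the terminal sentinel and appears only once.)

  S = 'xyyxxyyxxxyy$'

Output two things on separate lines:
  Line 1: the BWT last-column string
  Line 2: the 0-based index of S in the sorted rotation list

All 13 rotations (rotation i = S[i:]+S[:i]):
  rot[0] = xyyxxyyxxxyy$
  rot[1] = yyxxyyxxxyy$x
  rot[2] = yxxyyxxxyy$xy
  rot[3] = xxyyxxxyy$xyy
  rot[4] = xyyxxxyy$xyyx
  rot[5] = yyxxxyy$xyyxx
  rot[6] = yxxxyy$xyyxxy
  rot[7] = xxxyy$xyyxxyy
  rot[8] = xxyy$xyyxxyyx
  rot[9] = xyy$xyyxxyyxx
  rot[10] = yy$xyyxxyyxxx
  rot[11] = y$xyyxxyyxxxy
  rot[12] = $xyyxxyyxxxyy
Sorted (with $ < everything):
  sorted[0] = $xyyxxyyxxxyy  (last char: 'y')
  sorted[1] = xxxyy$xyyxxyy  (last char: 'y')
  sorted[2] = xxyy$xyyxxyyx  (last char: 'x')
  sorted[3] = xxyyxxxyy$xyy  (last char: 'y')
  sorted[4] = xyy$xyyxxyyxx  (last char: 'x')
  sorted[5] = xyyxxxyy$xyyx  (last char: 'x')
  sorted[6] = xyyxxyyxxxyy$  (last char: '$')
  sorted[7] = y$xyyxxyyxxxy  (last char: 'y')
  sorted[8] = yxxxyy$xyyxxy  (last char: 'y')
  sorted[9] = yxxyyxxxyy$xy  (last char: 'y')
  sorted[10] = yy$xyyxxyyxxx  (last char: 'x')
  sorted[11] = yyxxxyy$xyyxx  (last char: 'x')
  sorted[12] = yyxxyyxxxyy$x  (last char: 'x')
Last column: yyxyxx$yyyxxx
Original string S is at sorted index 6

Answer: yyxyxx$yyyxxx
6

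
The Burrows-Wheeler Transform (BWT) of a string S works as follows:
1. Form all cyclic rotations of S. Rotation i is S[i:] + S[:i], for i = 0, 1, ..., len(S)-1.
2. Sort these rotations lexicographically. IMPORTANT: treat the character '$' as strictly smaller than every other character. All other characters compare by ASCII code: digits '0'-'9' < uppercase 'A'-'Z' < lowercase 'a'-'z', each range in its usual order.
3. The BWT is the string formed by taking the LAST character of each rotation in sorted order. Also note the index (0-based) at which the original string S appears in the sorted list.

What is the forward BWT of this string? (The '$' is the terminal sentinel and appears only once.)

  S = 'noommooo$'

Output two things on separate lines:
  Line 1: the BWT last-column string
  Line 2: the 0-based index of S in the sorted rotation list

Answer: oom$ooonm
3

Derivation:
All 9 rotations (rotation i = S[i:]+S[:i]):
  rot[0] = noommooo$
  rot[1] = oommooo$n
  rot[2] = ommooo$no
  rot[3] = mmooo$noo
  rot[4] = mooo$noom
  rot[5] = ooo$noomm
  rot[6] = oo$noommo
  rot[7] = o$noommoo
  rot[8] = $noommooo
Sorted (with $ < everything):
  sorted[0] = $noommooo  (last char: 'o')
  sorted[1] = mmooo$noo  (last char: 'o')
  sorted[2] = mooo$noom  (last char: 'm')
  sorted[3] = noommooo$  (last char: '$')
  sorted[4] = o$noommoo  (last char: 'o')
  sorted[5] = ommooo$no  (last char: 'o')
  sorted[6] = oo$noommo  (last char: 'o')
  sorted[7] = oommooo$n  (last char: 'n')
  sorted[8] = ooo$noomm  (last char: 'm')
Last column: oom$ooonm
Original string S is at sorted index 3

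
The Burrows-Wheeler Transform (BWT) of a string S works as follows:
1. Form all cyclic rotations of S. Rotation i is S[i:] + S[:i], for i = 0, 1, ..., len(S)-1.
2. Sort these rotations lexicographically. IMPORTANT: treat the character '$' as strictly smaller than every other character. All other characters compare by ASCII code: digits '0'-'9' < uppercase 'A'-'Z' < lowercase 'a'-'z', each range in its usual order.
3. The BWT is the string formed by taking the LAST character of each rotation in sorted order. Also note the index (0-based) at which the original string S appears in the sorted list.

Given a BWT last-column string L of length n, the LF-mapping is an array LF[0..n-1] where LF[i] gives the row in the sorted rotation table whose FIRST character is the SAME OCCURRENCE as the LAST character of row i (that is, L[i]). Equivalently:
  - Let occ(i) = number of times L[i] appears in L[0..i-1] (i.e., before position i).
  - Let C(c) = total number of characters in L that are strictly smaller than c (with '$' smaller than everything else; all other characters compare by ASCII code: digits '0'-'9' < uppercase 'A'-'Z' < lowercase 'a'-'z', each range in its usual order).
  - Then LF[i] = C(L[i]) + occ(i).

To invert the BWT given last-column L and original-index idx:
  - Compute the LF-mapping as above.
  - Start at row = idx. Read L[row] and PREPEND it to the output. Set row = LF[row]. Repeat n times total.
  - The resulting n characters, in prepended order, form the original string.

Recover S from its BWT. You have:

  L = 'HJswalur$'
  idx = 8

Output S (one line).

Answer: walrusJH$

Derivation:
LF mapping: 1 2 6 8 3 4 7 5 0
Walk LF starting at row 8, prepending L[row]:
  step 1: row=8, L[8]='$', prepend. Next row=LF[8]=0
  step 2: row=0, L[0]='H', prepend. Next row=LF[0]=1
  step 3: row=1, L[1]='J', prepend. Next row=LF[1]=2
  step 4: row=2, L[2]='s', prepend. Next row=LF[2]=6
  step 5: row=6, L[6]='u', prepend. Next row=LF[6]=7
  step 6: row=7, L[7]='r', prepend. Next row=LF[7]=5
  step 7: row=5, L[5]='l', prepend. Next row=LF[5]=4
  step 8: row=4, L[4]='a', prepend. Next row=LF[4]=3
  step 9: row=3, L[3]='w', prepend. Next row=LF[3]=8
Reversed output: walrusJH$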